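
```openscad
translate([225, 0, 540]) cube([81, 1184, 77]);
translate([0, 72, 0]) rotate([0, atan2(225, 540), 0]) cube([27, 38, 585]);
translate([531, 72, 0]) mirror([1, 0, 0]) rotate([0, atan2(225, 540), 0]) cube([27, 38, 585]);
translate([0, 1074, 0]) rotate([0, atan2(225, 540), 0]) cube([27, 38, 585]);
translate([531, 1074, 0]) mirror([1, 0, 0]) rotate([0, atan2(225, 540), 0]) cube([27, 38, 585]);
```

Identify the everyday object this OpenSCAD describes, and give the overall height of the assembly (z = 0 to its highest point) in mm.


A sawhorse. The overall height is 617 mm.

A beam across two mirrored pairs of raked legs — a sawhorse. The beam's underside is at z = 540 (matching the legs' vertical rise in atan2(225, 540)) and the beam is 77 mm tall, so its top is at 540 + 77 = 617 mm. The raked legs top out at the beam's underside, so that is the highest point.


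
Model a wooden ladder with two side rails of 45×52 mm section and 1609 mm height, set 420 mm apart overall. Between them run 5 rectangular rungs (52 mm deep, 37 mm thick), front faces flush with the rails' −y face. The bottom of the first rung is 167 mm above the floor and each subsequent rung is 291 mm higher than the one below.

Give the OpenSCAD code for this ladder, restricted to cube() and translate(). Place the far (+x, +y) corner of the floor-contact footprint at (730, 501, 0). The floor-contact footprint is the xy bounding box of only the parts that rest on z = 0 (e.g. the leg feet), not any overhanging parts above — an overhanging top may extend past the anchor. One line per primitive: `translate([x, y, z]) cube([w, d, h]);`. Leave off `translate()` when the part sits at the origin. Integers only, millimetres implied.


translate([310, 449, 0]) cube([45, 52, 1609]);
translate([685, 449, 0]) cube([45, 52, 1609]);
translate([355, 449, 167]) cube([330, 52, 37]);
translate([355, 449, 458]) cube([330, 52, 37]);
translate([355, 449, 749]) cube([330, 52, 37]);
translate([355, 449, 1040]) cube([330, 52, 37]);
translate([355, 449, 1331]) cube([330, 52, 37]);


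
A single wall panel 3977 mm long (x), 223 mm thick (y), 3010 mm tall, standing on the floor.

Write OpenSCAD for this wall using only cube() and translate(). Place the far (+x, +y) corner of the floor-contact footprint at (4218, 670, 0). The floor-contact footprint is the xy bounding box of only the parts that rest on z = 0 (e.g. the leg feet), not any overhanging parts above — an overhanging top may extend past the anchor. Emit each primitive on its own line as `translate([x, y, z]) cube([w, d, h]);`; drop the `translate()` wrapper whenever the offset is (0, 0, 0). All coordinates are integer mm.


translate([241, 447, 0]) cube([3977, 223, 3010]);


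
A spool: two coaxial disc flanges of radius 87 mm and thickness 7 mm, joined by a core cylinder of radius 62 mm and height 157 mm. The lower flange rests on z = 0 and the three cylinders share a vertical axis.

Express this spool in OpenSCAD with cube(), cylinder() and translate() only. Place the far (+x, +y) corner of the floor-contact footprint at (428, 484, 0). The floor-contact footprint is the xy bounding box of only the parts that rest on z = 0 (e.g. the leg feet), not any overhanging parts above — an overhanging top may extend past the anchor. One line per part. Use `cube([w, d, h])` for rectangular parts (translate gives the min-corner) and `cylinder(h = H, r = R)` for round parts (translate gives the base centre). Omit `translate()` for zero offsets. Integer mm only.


translate([341, 397, 0]) cylinder(h = 7, r = 87);
translate([341, 397, 7]) cylinder(h = 157, r = 62);
translate([341, 397, 164]) cylinder(h = 7, r = 87);


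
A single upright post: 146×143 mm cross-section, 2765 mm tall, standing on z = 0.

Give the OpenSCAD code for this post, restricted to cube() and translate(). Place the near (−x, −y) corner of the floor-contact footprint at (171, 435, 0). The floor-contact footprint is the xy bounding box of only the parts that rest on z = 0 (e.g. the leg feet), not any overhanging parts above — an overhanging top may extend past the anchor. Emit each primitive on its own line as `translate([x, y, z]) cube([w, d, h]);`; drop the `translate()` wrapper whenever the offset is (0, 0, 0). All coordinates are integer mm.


translate([171, 435, 0]) cube([146, 143, 2765]);


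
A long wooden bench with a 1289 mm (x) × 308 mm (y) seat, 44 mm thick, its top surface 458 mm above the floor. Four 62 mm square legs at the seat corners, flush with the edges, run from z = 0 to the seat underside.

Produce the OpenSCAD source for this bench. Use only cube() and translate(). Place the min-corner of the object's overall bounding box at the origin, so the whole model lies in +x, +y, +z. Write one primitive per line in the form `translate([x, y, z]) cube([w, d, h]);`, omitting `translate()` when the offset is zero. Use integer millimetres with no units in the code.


translate([0, 0, 414]) cube([1289, 308, 44]);
cube([62, 62, 414]);
translate([0, 246, 0]) cube([62, 62, 414]);
translate([1227, 0, 0]) cube([62, 62, 414]);
translate([1227, 246, 0]) cube([62, 62, 414]);


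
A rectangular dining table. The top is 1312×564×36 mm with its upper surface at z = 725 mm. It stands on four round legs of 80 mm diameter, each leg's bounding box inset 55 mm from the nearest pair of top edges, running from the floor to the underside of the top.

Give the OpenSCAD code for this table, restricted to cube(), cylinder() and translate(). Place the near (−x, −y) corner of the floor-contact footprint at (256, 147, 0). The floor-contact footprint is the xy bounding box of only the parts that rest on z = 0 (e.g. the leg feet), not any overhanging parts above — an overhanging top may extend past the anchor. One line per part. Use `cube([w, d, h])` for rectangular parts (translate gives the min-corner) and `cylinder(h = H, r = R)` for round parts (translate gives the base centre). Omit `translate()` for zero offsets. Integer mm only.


translate([201, 92, 689]) cube([1312, 564, 36]);
translate([296, 187, 0]) cylinder(h = 689, r = 40);
translate([1418, 187, 0]) cylinder(h = 689, r = 40);
translate([296, 561, 0]) cylinder(h = 689, r = 40);
translate([1418, 561, 0]) cylinder(h = 689, r = 40);


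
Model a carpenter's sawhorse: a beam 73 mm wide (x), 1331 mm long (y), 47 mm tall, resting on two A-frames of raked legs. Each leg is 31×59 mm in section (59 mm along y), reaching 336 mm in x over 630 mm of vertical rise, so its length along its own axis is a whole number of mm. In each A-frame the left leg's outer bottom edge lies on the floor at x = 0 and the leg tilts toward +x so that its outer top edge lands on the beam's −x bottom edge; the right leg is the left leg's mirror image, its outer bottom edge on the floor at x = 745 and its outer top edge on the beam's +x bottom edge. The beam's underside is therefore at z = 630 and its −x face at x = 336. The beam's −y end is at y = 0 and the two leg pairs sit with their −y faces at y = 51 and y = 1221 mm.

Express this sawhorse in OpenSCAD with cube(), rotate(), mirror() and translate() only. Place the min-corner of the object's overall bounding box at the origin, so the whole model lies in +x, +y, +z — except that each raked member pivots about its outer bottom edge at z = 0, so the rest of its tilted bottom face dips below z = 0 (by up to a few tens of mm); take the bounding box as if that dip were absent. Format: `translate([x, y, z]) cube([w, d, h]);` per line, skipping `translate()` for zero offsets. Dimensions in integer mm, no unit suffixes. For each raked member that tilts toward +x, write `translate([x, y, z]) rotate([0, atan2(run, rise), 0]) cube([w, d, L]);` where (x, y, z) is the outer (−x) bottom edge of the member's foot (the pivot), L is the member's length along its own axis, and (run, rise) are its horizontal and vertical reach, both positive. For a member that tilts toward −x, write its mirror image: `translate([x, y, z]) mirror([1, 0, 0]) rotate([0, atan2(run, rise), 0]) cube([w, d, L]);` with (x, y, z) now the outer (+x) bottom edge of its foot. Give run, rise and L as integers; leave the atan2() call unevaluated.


translate([336, 0, 630]) cube([73, 1331, 47]);
translate([0, 51, 0]) rotate([0, atan2(336, 630), 0]) cube([31, 59, 714]);
translate([745, 51, 0]) mirror([1, 0, 0]) rotate([0, atan2(336, 630), 0]) cube([31, 59, 714]);
translate([0, 1221, 0]) rotate([0, atan2(336, 630), 0]) cube([31, 59, 714]);
translate([745, 1221, 0]) mirror([1, 0, 0]) rotate([0, atan2(336, 630), 0]) cube([31, 59, 714]);


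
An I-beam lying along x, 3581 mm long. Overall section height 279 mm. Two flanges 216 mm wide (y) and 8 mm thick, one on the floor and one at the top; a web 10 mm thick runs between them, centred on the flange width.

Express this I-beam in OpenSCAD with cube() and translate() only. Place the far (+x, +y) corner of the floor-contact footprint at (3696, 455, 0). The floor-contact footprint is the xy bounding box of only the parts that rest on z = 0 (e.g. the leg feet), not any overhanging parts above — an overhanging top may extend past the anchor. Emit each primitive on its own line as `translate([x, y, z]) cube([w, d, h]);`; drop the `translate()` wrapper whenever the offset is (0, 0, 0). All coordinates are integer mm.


translate([115, 239, 0]) cube([3581, 216, 8]);
translate([115, 342, 8]) cube([3581, 10, 263]);
translate([115, 239, 271]) cube([3581, 216, 8]);


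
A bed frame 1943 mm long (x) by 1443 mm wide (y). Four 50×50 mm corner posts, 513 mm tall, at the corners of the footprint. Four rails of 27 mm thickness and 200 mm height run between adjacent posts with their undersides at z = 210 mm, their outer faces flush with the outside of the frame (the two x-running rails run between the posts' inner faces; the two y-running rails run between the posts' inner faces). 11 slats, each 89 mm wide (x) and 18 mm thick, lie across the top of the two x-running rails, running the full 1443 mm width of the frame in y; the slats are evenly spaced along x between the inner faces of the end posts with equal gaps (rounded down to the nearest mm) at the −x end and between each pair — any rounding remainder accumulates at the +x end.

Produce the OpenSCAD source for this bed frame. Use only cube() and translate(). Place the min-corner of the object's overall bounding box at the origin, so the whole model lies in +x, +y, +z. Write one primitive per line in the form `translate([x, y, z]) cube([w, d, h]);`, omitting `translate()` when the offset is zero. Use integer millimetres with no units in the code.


cube([50, 50, 513]);
translate([0, 1393, 0]) cube([50, 50, 513]);
translate([1893, 0, 0]) cube([50, 50, 513]);
translate([1893, 1393, 0]) cube([50, 50, 513]);
translate([50, 0, 210]) cube([1843, 27, 200]);
translate([50, 1416, 210]) cube([1843, 27, 200]);
translate([0, 50, 210]) cube([27, 1343, 200]);
translate([1916, 50, 210]) cube([27, 1343, 200]);
translate([122, 0, 410]) cube([89, 1443, 18]);
translate([283, 0, 410]) cube([89, 1443, 18]);
translate([444, 0, 410]) cube([89, 1443, 18]);
translate([605, 0, 410]) cube([89, 1443, 18]);
translate([766, 0, 410]) cube([89, 1443, 18]);
translate([927, 0, 410]) cube([89, 1443, 18]);
translate([1088, 0, 410]) cube([89, 1443, 18]);
translate([1249, 0, 410]) cube([89, 1443, 18]);
translate([1410, 0, 410]) cube([89, 1443, 18]);
translate([1571, 0, 410]) cube([89, 1443, 18]);
translate([1732, 0, 410]) cube([89, 1443, 18]);


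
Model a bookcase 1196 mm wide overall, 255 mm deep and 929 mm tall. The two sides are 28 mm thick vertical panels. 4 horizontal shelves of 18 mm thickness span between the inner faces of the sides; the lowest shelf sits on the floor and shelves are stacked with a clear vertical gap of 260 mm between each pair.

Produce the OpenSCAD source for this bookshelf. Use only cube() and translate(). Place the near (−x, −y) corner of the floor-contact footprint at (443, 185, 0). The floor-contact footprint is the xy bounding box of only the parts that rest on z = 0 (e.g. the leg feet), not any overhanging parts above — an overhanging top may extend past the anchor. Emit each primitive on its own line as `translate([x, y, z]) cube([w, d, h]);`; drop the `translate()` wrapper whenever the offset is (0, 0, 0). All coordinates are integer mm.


translate([443, 185, 0]) cube([28, 255, 929]);
translate([1611, 185, 0]) cube([28, 255, 929]);
translate([471, 185, 0]) cube([1140, 255, 18]);
translate([471, 185, 278]) cube([1140, 255, 18]);
translate([471, 185, 556]) cube([1140, 255, 18]);
translate([471, 185, 834]) cube([1140, 255, 18]);


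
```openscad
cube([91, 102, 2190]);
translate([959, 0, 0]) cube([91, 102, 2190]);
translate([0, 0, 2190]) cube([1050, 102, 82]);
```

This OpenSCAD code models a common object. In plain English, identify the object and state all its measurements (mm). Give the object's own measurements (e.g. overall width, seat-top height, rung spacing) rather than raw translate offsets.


A door frame. The clear opening is 868 mm wide and 2190 mm high. Two 91 mm wide jambs, 102 mm deep, stand either side of the opening from the floor to the top of the opening. A 82 mm thick head sits across the top of both jambs, spanning the full outside width of the frame.


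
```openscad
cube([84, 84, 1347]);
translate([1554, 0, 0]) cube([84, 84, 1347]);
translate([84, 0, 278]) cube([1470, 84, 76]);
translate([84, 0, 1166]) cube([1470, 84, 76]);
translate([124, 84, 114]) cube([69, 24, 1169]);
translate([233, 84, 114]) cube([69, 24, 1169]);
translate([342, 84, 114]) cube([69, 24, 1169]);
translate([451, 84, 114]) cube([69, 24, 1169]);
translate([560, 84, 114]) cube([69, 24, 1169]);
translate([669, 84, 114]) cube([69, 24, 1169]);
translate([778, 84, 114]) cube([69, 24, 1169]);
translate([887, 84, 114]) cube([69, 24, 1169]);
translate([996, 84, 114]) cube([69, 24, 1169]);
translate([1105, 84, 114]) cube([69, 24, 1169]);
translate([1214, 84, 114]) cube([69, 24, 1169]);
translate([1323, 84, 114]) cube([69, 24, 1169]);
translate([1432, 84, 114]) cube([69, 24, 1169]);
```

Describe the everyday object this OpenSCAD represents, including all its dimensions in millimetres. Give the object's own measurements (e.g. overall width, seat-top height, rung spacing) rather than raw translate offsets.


A fence section. Two 84×84 mm posts, 1347 mm tall, stand on the floor with a clear span of 1470 mm between their inner faces. Two horizontal rails of 84×76 mm section span the gap between the posts with their undersides at z = 278 mm and z = 1166 mm, flush with the posts' −y face. 13 pickets, each 69 mm wide, 24 mm thick and 1169 mm tall, are fixed to the +y face of the rails with their bottoms at z = 114 mm, spaced across the span with a 40 mm gap after the −x post and between neighbouring pickets, with 53 mm left before the +x post.


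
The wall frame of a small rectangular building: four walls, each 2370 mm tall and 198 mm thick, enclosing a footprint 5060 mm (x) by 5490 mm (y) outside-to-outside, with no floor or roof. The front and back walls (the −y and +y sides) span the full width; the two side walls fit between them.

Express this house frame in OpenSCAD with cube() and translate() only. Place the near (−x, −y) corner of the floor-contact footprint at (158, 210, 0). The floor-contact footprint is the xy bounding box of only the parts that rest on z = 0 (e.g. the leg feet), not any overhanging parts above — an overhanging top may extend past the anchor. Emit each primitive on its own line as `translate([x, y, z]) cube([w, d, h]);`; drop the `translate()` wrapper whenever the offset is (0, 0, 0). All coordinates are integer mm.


translate([158, 210, 0]) cube([5060, 198, 2370]);
translate([158, 5502, 0]) cube([5060, 198, 2370]);
translate([158, 408, 0]) cube([198, 5094, 2370]);
translate([5020, 408, 0]) cube([198, 5094, 2370]);


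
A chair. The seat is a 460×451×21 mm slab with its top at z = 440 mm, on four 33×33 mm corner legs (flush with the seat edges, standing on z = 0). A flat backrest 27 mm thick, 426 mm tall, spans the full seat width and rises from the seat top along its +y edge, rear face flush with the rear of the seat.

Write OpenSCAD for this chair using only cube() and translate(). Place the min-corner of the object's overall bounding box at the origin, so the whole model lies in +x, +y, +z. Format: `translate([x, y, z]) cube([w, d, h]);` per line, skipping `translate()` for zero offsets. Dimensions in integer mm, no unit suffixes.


translate([0, 0, 419]) cube([460, 451, 21]);
cube([33, 33, 419]);
translate([427, 0, 0]) cube([33, 33, 419]);
translate([0, 418, 0]) cube([33, 33, 419]);
translate([427, 418, 0]) cube([33, 33, 419]);
translate([0, 424, 440]) cube([460, 27, 426]);


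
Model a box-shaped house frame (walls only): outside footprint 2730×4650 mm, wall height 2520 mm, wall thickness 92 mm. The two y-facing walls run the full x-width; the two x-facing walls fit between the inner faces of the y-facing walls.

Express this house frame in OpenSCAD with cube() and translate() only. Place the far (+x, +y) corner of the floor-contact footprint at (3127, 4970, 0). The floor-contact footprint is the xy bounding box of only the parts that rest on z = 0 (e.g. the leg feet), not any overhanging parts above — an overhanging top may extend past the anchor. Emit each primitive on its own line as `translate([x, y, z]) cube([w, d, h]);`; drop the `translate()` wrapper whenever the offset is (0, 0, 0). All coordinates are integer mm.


translate([397, 320, 0]) cube([2730, 92, 2520]);
translate([397, 4878, 0]) cube([2730, 92, 2520]);
translate([397, 412, 0]) cube([92, 4466, 2520]);
translate([3035, 412, 0]) cube([92, 4466, 2520]);


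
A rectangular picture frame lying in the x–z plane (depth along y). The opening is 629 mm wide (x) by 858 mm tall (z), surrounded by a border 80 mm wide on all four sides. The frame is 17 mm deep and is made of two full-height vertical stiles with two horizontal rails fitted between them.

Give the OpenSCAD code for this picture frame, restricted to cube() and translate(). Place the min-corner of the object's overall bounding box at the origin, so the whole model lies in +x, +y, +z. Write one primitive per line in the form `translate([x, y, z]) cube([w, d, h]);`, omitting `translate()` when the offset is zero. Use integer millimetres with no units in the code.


cube([80, 17, 1018]);
translate([709, 0, 0]) cube([80, 17, 1018]);
translate([80, 0, 0]) cube([629, 17, 80]);
translate([80, 0, 938]) cube([629, 17, 80]);


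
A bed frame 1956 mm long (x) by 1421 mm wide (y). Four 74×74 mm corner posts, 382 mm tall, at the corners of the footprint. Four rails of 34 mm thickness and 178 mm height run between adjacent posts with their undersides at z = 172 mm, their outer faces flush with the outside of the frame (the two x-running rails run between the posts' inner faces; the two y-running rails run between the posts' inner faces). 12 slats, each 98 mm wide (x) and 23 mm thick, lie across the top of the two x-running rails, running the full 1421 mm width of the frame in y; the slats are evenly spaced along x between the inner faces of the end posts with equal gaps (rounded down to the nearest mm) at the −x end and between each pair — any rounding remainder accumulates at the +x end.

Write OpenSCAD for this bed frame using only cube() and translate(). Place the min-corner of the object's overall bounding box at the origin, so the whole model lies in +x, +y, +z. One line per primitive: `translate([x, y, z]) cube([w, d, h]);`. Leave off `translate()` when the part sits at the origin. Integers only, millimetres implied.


// slat z = rail_z + rail_h = 172 + 178 = 350
// slat gap = ⌊(1808 − 12·98) / 13⌋ = 48
cube([74, 74, 382]);
translate([0, 1347, 0]) cube([74, 74, 382]);
translate([1882, 0, 0]) cube([74, 74, 382]);
translate([1882, 1347, 0]) cube([74, 74, 382]);
translate([74, 0, 172]) cube([1808, 34, 178]);
translate([74, 1387, 172]) cube([1808, 34, 178]);
translate([0, 74, 172]) cube([34, 1273, 178]);
translate([1922, 74, 172]) cube([34, 1273, 178]);
translate([122, 0, 350]) cube([98, 1421, 23]);
translate([268, 0, 350]) cube([98, 1421, 23]);
translate([414, 0, 350]) cube([98, 1421, 23]);
translate([560, 0, 350]) cube([98, 1421, 23]);
translate([706, 0, 350]) cube([98, 1421, 23]);
translate([852, 0, 350]) cube([98, 1421, 23]);
translate([998, 0, 350]) cube([98, 1421, 23]);
translate([1144, 0, 350]) cube([98, 1421, 23]);
translate([1290, 0, 350]) cube([98, 1421, 23]);
translate([1436, 0, 350]) cube([98, 1421, 23]);
translate([1582, 0, 350]) cube([98, 1421, 23]);
translate([1728, 0, 350]) cube([98, 1421, 23]);


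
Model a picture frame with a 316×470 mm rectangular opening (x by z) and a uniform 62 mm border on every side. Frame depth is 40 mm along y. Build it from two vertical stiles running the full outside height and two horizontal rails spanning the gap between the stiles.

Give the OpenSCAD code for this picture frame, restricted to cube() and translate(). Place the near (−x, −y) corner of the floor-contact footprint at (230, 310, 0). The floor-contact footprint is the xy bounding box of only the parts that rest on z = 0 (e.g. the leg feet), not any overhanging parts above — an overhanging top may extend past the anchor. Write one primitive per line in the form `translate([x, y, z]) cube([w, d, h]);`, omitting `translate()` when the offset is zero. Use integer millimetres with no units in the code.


translate([230, 310, 0]) cube([62, 40, 594]);
translate([608, 310, 0]) cube([62, 40, 594]);
translate([292, 310, 0]) cube([316, 40, 62]);
translate([292, 310, 532]) cube([316, 40, 62]);


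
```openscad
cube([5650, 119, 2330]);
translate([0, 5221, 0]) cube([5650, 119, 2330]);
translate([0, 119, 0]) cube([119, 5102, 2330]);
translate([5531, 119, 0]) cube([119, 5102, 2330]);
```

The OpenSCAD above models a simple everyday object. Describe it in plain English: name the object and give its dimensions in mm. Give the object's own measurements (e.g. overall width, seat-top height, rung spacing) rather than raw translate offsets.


The wall frame of a small rectangular building: four walls, each 2330 mm tall and 119 mm thick, enclosing a footprint 5650 mm (x) by 5340 mm (y) outside-to-outside, with no floor or roof. The front and back walls (the −y and +y sides) span the full width; the two side walls fit between them.


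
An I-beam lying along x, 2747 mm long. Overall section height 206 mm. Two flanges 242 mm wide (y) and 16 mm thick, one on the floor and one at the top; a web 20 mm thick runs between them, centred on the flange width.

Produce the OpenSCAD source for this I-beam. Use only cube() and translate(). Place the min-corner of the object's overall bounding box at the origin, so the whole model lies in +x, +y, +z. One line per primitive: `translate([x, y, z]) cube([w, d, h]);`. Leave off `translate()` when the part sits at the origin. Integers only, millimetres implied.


cube([2747, 242, 16]);
translate([0, 111, 16]) cube([2747, 20, 174]);
translate([0, 0, 190]) cube([2747, 242, 16]);


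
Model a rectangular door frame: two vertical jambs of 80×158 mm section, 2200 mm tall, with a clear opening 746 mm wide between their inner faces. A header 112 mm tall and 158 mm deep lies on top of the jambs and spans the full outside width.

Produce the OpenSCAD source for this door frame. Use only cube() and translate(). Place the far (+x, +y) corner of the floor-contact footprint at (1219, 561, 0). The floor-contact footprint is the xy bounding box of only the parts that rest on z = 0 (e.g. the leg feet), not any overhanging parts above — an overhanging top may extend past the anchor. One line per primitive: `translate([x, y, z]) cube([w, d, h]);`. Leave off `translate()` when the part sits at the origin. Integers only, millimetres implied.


translate([313, 403, 0]) cube([80, 158, 2200]);
translate([1139, 403, 0]) cube([80, 158, 2200]);
translate([313, 403, 2200]) cube([906, 158, 112]);


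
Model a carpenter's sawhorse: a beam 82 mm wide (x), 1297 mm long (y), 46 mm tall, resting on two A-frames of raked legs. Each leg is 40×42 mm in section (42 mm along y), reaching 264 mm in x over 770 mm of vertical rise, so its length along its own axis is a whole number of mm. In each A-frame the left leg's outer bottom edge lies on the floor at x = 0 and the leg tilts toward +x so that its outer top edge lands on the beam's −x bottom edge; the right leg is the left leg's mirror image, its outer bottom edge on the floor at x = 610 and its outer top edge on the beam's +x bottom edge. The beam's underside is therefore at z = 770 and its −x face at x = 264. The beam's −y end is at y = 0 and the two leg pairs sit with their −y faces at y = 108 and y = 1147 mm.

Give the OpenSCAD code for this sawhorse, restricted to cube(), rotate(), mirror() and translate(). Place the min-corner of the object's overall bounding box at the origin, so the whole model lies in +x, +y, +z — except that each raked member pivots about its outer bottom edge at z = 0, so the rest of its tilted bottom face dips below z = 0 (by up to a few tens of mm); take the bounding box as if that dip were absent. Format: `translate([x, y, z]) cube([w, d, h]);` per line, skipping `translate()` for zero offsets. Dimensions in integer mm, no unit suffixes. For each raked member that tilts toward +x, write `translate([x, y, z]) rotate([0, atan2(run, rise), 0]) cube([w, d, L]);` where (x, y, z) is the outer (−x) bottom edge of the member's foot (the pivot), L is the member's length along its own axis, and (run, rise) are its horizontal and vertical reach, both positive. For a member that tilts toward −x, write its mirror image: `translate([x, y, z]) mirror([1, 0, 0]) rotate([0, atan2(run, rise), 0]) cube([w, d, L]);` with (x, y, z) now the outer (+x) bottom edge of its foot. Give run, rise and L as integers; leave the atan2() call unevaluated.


// leg length = √(264² + 770²) = 814
// right-leg outer foot x = 2·264 + 82 = 610
// beam min-corner = (264, 0, 770)
translate([264, 0, 770]) cube([82, 1297, 46]);
translate([0, 108, 0]) rotate([0, atan2(264, 770), 0]) cube([40, 42, 814]);
translate([610, 108, 0]) mirror([1, 0, 0]) rotate([0, atan2(264, 770), 0]) cube([40, 42, 814]);
translate([0, 1147, 0]) rotate([0, atan2(264, 770), 0]) cube([40, 42, 814]);
translate([610, 1147, 0]) mirror([1, 0, 0]) rotate([0, atan2(264, 770), 0]) cube([40, 42, 814]);


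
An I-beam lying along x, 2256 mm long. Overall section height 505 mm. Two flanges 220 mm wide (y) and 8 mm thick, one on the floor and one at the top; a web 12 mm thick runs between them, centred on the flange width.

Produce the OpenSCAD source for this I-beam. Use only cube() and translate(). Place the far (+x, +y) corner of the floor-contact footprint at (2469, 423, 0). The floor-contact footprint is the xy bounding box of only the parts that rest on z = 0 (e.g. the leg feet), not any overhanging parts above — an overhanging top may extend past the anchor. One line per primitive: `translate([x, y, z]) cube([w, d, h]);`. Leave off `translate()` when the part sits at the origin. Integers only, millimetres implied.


translate([213, 203, 0]) cube([2256, 220, 8]);
translate([213, 307, 8]) cube([2256, 12, 489]);
translate([213, 203, 497]) cube([2256, 220, 8]);


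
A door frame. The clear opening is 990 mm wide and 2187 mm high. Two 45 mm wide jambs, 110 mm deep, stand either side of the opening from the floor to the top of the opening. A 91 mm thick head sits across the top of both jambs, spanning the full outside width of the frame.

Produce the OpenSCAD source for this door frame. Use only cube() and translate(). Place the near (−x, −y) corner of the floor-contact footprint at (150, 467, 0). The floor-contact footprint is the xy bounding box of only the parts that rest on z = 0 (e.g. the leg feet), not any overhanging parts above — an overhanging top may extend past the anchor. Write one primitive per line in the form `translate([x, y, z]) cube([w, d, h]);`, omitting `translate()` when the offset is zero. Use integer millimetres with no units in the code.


translate([150, 467, 0]) cube([45, 110, 2187]);
translate([1185, 467, 0]) cube([45, 110, 2187]);
translate([150, 467, 2187]) cube([1080, 110, 91]);


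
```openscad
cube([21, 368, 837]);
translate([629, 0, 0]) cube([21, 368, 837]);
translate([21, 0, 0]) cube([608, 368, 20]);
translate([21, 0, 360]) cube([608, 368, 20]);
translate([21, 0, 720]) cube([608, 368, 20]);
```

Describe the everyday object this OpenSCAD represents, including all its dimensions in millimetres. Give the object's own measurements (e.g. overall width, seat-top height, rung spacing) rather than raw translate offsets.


An open bookshelf. Two side panels, each 21 mm thick, 368 mm deep and 837 mm tall, stand 650 mm apart (outside-to-outside). Between them sit 3 shelves, each 20 mm thick and 368 mm deep, spanning the full gap between the sides. The bottom shelf rests on the floor (its underside at z = 0) and the clear gap between one shelf's top and the next shelf's underside is 340 mm.


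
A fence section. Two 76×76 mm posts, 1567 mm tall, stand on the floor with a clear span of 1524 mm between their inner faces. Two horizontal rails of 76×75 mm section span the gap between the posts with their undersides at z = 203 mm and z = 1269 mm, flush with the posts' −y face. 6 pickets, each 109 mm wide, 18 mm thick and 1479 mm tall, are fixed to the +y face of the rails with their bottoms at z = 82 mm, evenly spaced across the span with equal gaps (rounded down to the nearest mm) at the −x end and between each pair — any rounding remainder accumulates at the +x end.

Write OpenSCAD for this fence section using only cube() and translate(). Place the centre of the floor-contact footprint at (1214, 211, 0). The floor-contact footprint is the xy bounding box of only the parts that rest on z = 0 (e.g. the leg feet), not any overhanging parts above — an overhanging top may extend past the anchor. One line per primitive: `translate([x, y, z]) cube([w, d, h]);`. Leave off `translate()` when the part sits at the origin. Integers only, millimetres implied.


translate([376, 173, 0]) cube([76, 76, 1567]);
translate([1976, 173, 0]) cube([76, 76, 1567]);
translate([452, 173, 203]) cube([1524, 76, 75]);
translate([452, 173, 1269]) cube([1524, 76, 75]);
translate([576, 249, 82]) cube([109, 18, 1479]);
translate([809, 249, 82]) cube([109, 18, 1479]);
translate([1042, 249, 82]) cube([109, 18, 1479]);
translate([1275, 249, 82]) cube([109, 18, 1479]);
translate([1508, 249, 82]) cube([109, 18, 1479]);
translate([1741, 249, 82]) cube([109, 18, 1479]);


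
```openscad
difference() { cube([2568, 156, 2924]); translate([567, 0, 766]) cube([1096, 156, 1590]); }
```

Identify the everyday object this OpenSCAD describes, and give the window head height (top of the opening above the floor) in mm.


A wall with a window opening. The window head height is 2356 mm.

A wall with a rectangular opening subtracted — a window. Sill at z = 766, opening 1590 mm tall, so the head is at 766 + 1590 = 2356 mm.


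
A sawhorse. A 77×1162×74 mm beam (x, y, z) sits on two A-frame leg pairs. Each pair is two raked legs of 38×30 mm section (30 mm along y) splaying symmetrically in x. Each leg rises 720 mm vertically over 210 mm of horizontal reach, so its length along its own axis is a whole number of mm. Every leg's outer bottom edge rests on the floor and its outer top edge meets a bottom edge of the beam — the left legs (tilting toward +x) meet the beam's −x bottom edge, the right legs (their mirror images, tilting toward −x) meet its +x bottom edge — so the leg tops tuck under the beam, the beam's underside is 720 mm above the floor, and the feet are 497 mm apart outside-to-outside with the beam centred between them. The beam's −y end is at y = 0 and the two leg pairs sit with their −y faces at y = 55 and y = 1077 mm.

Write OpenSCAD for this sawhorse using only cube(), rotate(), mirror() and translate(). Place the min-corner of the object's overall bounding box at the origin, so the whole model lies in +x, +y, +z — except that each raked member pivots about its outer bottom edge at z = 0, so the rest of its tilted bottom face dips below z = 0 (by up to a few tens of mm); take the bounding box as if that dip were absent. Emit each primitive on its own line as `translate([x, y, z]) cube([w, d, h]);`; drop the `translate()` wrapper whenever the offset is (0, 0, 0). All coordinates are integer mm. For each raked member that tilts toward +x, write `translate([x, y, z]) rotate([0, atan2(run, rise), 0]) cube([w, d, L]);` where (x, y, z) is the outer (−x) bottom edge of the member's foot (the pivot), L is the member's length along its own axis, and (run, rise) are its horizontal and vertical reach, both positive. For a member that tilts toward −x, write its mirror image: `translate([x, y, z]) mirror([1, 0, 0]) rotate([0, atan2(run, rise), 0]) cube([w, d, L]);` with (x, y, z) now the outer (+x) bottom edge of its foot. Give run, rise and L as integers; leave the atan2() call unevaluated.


translate([210, 0, 720]) cube([77, 1162, 74]);
translate([0, 55, 0]) rotate([0, atan2(210, 720), 0]) cube([38, 30, 750]);
translate([497, 55, 0]) mirror([1, 0, 0]) rotate([0, atan2(210, 720), 0]) cube([38, 30, 750]);
translate([0, 1077, 0]) rotate([0, atan2(210, 720), 0]) cube([38, 30, 750]);
translate([497, 1077, 0]) mirror([1, 0, 0]) rotate([0, atan2(210, 720), 0]) cube([38, 30, 750]);


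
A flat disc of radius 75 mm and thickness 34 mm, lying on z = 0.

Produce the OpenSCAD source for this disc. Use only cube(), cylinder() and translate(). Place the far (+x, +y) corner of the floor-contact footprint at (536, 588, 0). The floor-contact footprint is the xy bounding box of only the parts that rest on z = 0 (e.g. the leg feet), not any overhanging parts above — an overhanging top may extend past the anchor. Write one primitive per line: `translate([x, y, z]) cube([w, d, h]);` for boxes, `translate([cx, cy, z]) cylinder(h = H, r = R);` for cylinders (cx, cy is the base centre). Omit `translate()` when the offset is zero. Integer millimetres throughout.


translate([461, 513, 0]) cylinder(h = 34, r = 75);


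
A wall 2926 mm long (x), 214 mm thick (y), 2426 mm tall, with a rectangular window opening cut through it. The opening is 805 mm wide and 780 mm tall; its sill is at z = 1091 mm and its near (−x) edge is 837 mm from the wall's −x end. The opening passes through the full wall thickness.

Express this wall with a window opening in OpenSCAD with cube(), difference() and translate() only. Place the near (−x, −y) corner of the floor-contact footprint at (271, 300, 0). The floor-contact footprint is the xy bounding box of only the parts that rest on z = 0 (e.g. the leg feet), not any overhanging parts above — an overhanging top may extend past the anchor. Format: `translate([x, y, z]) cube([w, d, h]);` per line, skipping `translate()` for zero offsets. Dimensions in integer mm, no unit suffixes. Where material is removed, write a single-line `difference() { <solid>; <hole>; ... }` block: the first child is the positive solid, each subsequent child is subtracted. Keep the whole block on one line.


difference() { translate([271, 300, 0]) cube([2926, 214, 2426]); translate([1108, 300, 1091]) cube([805, 214, 780]); }


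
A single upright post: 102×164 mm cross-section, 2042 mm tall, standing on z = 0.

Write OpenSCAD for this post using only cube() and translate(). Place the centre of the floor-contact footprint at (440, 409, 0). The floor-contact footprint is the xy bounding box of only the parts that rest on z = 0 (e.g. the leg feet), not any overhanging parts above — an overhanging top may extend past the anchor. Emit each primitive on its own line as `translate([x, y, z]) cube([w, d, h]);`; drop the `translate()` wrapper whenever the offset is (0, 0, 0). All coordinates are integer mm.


translate([389, 327, 0]) cube([102, 164, 2042]);


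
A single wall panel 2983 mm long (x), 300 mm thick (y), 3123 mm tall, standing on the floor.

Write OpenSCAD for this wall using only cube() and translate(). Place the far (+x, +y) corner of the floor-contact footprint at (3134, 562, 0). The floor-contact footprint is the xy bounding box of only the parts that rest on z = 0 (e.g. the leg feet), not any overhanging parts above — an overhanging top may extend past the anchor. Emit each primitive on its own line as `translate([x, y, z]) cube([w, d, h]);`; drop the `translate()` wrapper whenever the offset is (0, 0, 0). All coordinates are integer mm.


translate([151, 262, 0]) cube([2983, 300, 3123]);


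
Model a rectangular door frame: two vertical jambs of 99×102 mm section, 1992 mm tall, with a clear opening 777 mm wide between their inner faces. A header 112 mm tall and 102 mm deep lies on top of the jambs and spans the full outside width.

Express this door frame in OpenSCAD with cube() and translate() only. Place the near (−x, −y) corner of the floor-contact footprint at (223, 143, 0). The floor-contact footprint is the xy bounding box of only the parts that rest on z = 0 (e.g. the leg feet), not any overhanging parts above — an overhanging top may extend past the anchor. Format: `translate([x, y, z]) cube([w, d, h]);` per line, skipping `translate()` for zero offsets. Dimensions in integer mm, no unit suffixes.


translate([223, 143, 0]) cube([99, 102, 1992]);
translate([1099, 143, 0]) cube([99, 102, 1992]);
translate([223, 143, 1992]) cube([975, 102, 112]);


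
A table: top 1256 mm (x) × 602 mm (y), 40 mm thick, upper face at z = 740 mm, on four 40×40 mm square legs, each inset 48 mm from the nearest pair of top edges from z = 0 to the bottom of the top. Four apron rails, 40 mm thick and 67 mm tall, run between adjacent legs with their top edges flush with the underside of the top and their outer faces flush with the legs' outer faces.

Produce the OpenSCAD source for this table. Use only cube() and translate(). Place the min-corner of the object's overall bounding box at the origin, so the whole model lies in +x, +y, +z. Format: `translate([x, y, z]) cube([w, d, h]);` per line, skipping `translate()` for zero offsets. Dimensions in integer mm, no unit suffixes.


translate([0, 0, 700]) cube([1256, 602, 40]);
translate([48, 48, 0]) cube([40, 40, 700]);
translate([1168, 48, 0]) cube([40, 40, 700]);
translate([48, 514, 0]) cube([40, 40, 700]);
translate([1168, 514, 0]) cube([40, 40, 700]);
translate([88, 48, 633]) cube([1080, 40, 67]);
translate([88, 514, 633]) cube([1080, 40, 67]);
translate([48, 88, 633]) cube([40, 426, 67]);
translate([1168, 88, 633]) cube([40, 426, 67]);


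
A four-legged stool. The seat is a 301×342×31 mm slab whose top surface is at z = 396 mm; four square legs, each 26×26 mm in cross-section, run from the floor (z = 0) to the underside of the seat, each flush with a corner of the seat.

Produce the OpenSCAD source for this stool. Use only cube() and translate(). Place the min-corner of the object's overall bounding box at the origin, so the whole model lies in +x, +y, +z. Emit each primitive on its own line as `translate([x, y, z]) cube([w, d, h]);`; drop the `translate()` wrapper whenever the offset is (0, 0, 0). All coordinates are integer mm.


// leg_h = 396 - 31 = 365
translate([0, 0, 365]) cube([301, 342, 31]);
cube([26, 26, 365]);
translate([275, 0, 0]) cube([26, 26, 365]);
translate([0, 316, 0]) cube([26, 26, 365]);
translate([275, 316, 0]) cube([26, 26, 365]);


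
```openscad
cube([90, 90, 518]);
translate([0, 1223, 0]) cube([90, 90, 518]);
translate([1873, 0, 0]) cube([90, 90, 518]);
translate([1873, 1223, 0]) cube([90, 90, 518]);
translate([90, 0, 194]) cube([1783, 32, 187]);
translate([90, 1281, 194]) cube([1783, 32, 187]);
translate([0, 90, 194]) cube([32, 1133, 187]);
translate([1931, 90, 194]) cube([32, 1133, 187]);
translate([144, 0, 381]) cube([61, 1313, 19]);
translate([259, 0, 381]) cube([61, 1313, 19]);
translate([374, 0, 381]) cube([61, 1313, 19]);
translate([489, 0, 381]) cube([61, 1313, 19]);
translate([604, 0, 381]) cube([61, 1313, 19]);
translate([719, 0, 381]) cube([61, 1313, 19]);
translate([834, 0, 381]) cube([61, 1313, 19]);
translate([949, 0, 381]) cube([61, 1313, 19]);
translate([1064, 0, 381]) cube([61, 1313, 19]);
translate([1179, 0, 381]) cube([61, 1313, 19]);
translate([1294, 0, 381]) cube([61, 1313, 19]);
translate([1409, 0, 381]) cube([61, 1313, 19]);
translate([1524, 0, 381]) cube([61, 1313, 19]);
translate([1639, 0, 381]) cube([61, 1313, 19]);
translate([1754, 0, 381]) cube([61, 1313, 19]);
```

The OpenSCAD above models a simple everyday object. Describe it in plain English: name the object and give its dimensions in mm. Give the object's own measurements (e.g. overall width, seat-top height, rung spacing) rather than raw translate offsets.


A bed frame 1963 mm long (x) by 1313 mm wide (y). Four 90×90 mm corner posts, 518 mm tall, at the corners of the footprint. Four rails of 32 mm thickness and 187 mm height run between adjacent posts with their undersides at z = 194 mm, their outer faces flush with the outside of the frame (the two x-running rails run between the posts' inner faces; the two y-running rails run between the posts' inner faces). 15 slats, each 61 mm wide (x) and 19 mm thick, lie across the top of the two x-running rails, running the full 1313 mm width of the frame in y; along x they sit between the end posts with a 54 mm gap after the −x posts and between neighbouring slats, leaving 58 mm before the +x posts.
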